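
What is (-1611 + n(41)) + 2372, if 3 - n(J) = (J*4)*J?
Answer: -5960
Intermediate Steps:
n(J) = 3 - 4*J**2 (n(J) = 3 - J*4*J = 3 - 4*J*J = 3 - 4*J**2)
(-1611 + n(41)) + 2372 = (-1611 + (3 - 4*41**2)) + 2372 = (-1611 + (3 - 4*1681)) + 2372 = (-1611 + (3 - 6724)) + 2372 = (-1611 - 6721) + 2372 = -8332 + 2372 = -5960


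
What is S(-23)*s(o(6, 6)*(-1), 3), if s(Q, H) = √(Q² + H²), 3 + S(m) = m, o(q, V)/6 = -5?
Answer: -78*√101 ≈ -783.89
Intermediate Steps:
o(q, V) = -30 (o(q, V) = 6*(-5) = -30)
S(m) = -3 + m
s(Q, H) = √(H² + Q²)
S(-23)*s(o(6, 6)*(-1), 3) = (-3 - 23)*√(3² + (-30*(-1))²) = -26*√(9 + 30²) = -26*√(9 + 900) = -78*√101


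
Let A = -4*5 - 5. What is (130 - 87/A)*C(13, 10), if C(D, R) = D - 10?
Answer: 10011/25 ≈ 400.44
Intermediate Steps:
C(D, R) = -10 + D
A = -25 (A = -20 - 5 = -25)
(130 - 87/A)*C(13, 10) = (130 - 87/(-25))*(-10 + 13) = (130 - 87*(-1/25))*3 = (130 + 87/25)*3 = (3337/25)*3 = 10011/25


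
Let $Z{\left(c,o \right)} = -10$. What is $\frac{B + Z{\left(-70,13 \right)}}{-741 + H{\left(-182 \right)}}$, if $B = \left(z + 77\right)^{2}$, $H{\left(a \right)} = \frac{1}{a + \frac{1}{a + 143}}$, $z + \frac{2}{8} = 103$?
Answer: $- \frac{1222923433}{28055456} \approx -43.589$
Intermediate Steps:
$z = \frac{411}{4}$ ($z = - \frac{1}{4} + 103 = \frac{411}{4} \approx 102.75$)
$H{\left(a \right)} = \frac{1}{a + \frac{1}{143 + a}}$
$B = \frac{516961}{16}$ ($B = \left(\frac{411}{4} + 77\right)^{2} = \left(\frac{719}{4}\right)^{2} = \frac{516961}{16} \approx 32310.0$)
$\frac{B + Z{\left(-70,13 \right)}}{-741 + H{\left(-182 \right)}} = \frac{\frac{516961}{16} - 10}{-741 + \frac{143 - 182}{1 + \left(-182\right)^{2} + 143 \left(-182\right)}} = \frac{516801}{16 \left(-741 + \frac{1}{1 + 33124 - 26026} \left(-39\right)\right)} = \frac{516801}{16 \left(-741 + \frac{1}{7099} \left(-39\right)\right)} = \frac{516801}{16 \left(-741 - \frac{39}{7099}\right)} = \frac{516801}{16 \left(- \frac{5260398}{7099}\right)} = \frac{516801}{16} \left(- \frac{7099}{5260398}\right) = - \frac{1222923433}{28055456}$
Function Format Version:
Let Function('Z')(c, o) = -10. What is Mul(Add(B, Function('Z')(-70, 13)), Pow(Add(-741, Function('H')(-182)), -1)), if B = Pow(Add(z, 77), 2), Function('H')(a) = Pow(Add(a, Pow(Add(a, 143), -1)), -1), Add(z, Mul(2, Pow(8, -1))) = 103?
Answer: Rational(-1222923433, 28055456) ≈ -43.589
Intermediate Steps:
z = Rational(411, 4) (z = Add(Rational(-1, 4), 103) = Rational(411, 4) ≈ 102.75)
Function('H')(a) = Pow(Add(a, Pow(Add(143, a), -1)), -1)
B = Rational(516961, 16) (B = Pow(Add(Rational(411, 4), 77), 2) = Pow(Rational(719, 4), 2) = Rational(516961, 16) ≈ 32310.)
Mul(Add(B, Function('Z')(-70, 13)), Pow(Add(-741, Function('H')(-182)), -1)) = Mul(Add(Rational(516961, 16), -10), Pow(Add(-741, Mul(Pow(Add(1, Pow(-182, 2), Mul(143, -182)), -1), Add(143, -182))), -1)) = Mul(Rational(516801, 16), Pow(Add(-741, Mul(Pow(Add(1, 33124, -26026), -1), -39)), -1)) = Mul(Rational(516801, 16), Pow(Add(-741, Mul(Pow(7099, -1), -39)), -1)) = Mul(Rational(516801, 16), Pow(Add(-741, Mul(Rational(1, 7099), -39)), -1)) = Mul(Rational(516801, 16), Pow(Add(-741, Rational(-39, 7099)), -1)) = Mul(Rational(516801, 16), Pow(Rational(-5260398, 7099), -1)) = Mul(Rational(516801, 16), Rational(-7099, 5260398)) = Rational(-1222923433, 28055456)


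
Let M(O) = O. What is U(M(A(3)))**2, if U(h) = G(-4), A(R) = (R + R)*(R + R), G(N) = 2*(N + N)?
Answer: 256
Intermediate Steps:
G(N) = 4*N (G(N) = 2*(2*N) = 4*N)
A(R) = 4*R**2 (A(R) = (2*R)*(2*R) = 4*R**2)
U(h) = -16 (U(h) = 4*(-4) = -16)
U(M(A(3)))**2 = (-16)**2 = 256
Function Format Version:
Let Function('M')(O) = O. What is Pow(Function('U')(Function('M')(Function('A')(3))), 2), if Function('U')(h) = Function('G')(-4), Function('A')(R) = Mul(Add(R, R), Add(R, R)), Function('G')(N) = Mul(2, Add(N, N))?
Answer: 256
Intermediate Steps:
Function('G')(N) = Mul(4, N) (Function('G')(N) = Mul(2, Mul(2, N)) = Mul(4, N))
Function('A')(R) = Mul(4, Pow(R, 2)) (Function('A')(R) = Mul(Mul(2, R), Mul(2, R)) = Mul(4, Pow(R, 2)))
Function('U')(h) = -16 (Function('U')(h) = Mul(4, -4) = -16)
Pow(Function('U')(Function('M')(Function('A')(3))), 2) = Pow(-16, 2) = 256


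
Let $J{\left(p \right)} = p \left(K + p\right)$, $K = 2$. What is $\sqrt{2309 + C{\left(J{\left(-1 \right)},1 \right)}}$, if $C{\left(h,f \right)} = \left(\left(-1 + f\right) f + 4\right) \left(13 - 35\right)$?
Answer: $\sqrt{2221} \approx 47.128$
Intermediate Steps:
$J{\left(p \right)} = p \left(2 + p\right)$
$C{\left(h,f \right)} = -88 - 22 f \left(-1 + f\right)$ ($C{\left(h,f \right)} = \left(f \left(-1 + f\right) + 4\right) \left(-22\right) = \left(4 + f \left(-1 + f\right)\right) \left(-22\right) = -88 - 22 f \left(-1 + f\right)$)
$\sqrt{2309 + C{\left(J{\left(-1 \right)},1 \right)}} = \sqrt{2309 - \left(66 + 22\right)} = \sqrt{2309 - 88} = \sqrt{2221}$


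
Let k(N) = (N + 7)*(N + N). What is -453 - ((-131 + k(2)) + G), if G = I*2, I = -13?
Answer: -332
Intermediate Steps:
G = -26 (G = -13*2 = -26)
k(N) = 2*N*(7 + N) (k(N) = (7 + N)*(2*N) = 2*N*(7 + N))
-453 - ((-131 + k(2)) + G) = -453 - ((-131 + 2*2*(7 + 2)) - 26) = -453 - ((-131 + 2*2*9) - 26) = -453 - ((-131 + 36) - 26) = -453 - (-95 - 26) = -453 - 1*(-121) = -453 + 121 = -332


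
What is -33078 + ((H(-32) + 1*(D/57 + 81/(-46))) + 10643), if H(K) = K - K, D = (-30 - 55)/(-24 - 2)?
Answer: -382388738/17043 ≈ -22437.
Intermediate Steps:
D = 85/26 (D = -85/(-26) = -85*(-1/26) = 85/26 ≈ 3.2692)
H(K) = 0
-33078 + ((H(-32) + 1*(D/57 + 81/(-46))) + 10643) = -33078 + ((0 + 1*((85/26)/57 + 81/(-46))) + 10643) = -33078 + ((0 + 1*((85/26)*(1/57) + 81*(-1/46))) + 10643) = -33078 + ((0 + 1*(85/1482 - 81/46)) + 10643) = -33078 + ((0 + 1*(-29033/17043)) + 10643) = -33078 + ((0 - 29033/17043) + 10643) = -33078 + (-29033/17043 + 10643) = -33078 + 181359616/17043 = -382388738/17043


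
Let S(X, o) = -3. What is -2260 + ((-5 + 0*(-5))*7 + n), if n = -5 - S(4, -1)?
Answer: -2297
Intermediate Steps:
n = -2 (n = -5 - 1*(-3) = -5 + 3 = -2)
-2260 + ((-5 + 0*(-5))*7 + n) = -2260 + ((-5 + 0*(-5))*7 - 2) = -2260 + ((-5 + 0)*7 - 2) = -2260 + (-5*7 - 2) = -2260 + (-35 - 2) = -2260 - 37 = -2297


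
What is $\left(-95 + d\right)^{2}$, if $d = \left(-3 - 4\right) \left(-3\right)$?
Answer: $5476$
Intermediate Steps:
$d = 21$ ($d = \left(-7\right) \left(-3\right) = 21$)
$\left(-95 + d\right)^{2} = \left(-95 + 21\right)^{2} = \left(-74\right)^{2} = 5476$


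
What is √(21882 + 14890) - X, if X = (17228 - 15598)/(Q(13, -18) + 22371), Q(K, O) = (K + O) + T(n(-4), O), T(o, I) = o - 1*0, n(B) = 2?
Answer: -815/11184 + 2*√9193 ≈ 191.69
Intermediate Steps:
T(o, I) = o (T(o, I) = o + 0 = o)
Q(K, O) = 2 + K + O (Q(K, O) = (K + O) + 2 = 2 + K + O)
X = 815/11184 (X = (17228 - 15598)/((2 + 13 - 18) + 22371) = 1630/(-3 + 22371) = 1630/22368 = 1630*(1/22368) = 815/11184 ≈ 0.072872)
√(21882 + 14890) - X = √(21882 + 14890) - 1*815/11184 = √36772 - 815/11184 = 2*√9193 - 815/11184 = -815/11184 + 2*√9193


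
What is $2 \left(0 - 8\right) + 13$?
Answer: $-3$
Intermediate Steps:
$2 \left(0 - 8\right) + 13 = 2 \left(-8\right) + 13 = -16 + 13 = -3$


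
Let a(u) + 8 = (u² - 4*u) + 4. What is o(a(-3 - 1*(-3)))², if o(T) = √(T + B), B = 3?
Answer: -1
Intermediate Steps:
a(u) = -4 + u² - 4*u (a(u) = -8 + ((u² - 4*u) + 4) = -8 + (4 + u² - 4*u) = -4 + u² - 4*u)
o(T) = √(3 + T) (o(T) = √(T + 3) = √(3 + T))
o(a(-3 - 1*(-3)))² = (√(3 + (-4 + (-3 - 1*(-3))² - 4*(-3 - 1*(-3)))))² = (√(3 + (-4 + (-3 + 3)² - 4*(-3 + 3))))² = (√(3 + (-4 + 0² - 4*0)))² = (√(3 + (-4 + 0 + 0)))² = (√(3 - 4))² = (√(-1))² = I² = -1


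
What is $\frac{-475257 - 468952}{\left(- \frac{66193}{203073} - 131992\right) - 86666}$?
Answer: $\frac{191743354257}{44403602227} \approx 4.3182$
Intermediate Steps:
$\frac{-475257 - 468952}{\left(- \frac{66193}{203073} - 131992\right) - 86666} = - \frac{944209}{\left(\left(-66193\right) \frac{1}{203073} - 131992\right) - 86666} = - \frac{944209}{\left(- \frac{66193}{203073} - 131992\right) - 86666} = - \frac{944209}{- \frac{26804077609}{203073} - 86666} = - \frac{944209}{- \frac{44403602227}{203073}} = \left(-944209\right) \left(- \frac{203073}{44403602227}\right) = \frac{191743354257}{44403602227}$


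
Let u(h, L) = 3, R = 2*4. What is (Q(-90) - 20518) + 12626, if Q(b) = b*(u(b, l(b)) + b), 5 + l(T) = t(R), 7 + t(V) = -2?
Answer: -62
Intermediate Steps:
R = 8
t(V) = -9 (t(V) = -7 - 2 = -9)
l(T) = -14 (l(T) = -5 - 9 = -14)
Q(b) = b*(3 + b)
(Q(-90) - 20518) + 12626 = (-90*(3 - 90) - 20518) + 12626 = (-90*(-87) - 20518) + 12626 = (7830 - 20518) + 12626 = -12688 + 12626 = -62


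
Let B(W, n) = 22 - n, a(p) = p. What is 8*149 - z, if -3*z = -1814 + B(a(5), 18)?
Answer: 1766/3 ≈ 588.67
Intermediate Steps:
z = 1810/3 (z = -(-1814 + (22 - 1*18))/3 = -(-1814 + (22 - 18))/3 = -(-1814 + 4)/3 = -⅓*(-1810) = 1810/3 ≈ 603.33)
8*149 - z = 8*149 - 1*1810/3 = 1192 - 1810/3 = 1766/3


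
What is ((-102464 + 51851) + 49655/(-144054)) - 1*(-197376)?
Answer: 21141747547/144054 ≈ 1.4676e+5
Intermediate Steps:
((-102464 + 51851) + 49655/(-144054)) - 1*(-197376) = (-50613 + 49655*(-1/144054)) + 197376 = (-50613 - 49655/144054) + 197376 = -7291054757/144054 + 197376 = 21141747547/144054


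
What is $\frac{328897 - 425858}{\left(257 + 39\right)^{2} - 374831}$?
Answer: $\frac{96961}{287215} \approx 0.33759$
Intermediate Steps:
$\frac{328897 - 425858}{\left(257 + 39\right)^{2} - 374831} = - \frac{96961}{296^{2} - 374831} = - \frac{96961}{87616 - 374831} = - \frac{96961}{-287215} = \left(-96961\right) \left(- \frac{1}{287215}\right) = \frac{96961}{287215}$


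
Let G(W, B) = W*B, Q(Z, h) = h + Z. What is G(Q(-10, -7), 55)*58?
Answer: -54230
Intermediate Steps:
Q(Z, h) = Z + h
G(W, B) = B*W
G(Q(-10, -7), 55)*58 = (55*(-10 - 7))*58 = (55*(-17))*58 = -935*58 = -54230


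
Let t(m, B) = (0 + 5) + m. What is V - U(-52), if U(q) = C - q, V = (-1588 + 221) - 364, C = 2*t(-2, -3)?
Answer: -1789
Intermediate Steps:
t(m, B) = 5 + m
C = 6 (C = 2*(5 - 2) = 2*3 = 6)
V = -1731 (V = -1367 - 364 = -1731)
U(q) = 6 - q
V - U(-52) = -1731 - (6 - 1*(-52)) = -1731 - (6 + 52) = -1731 - 1*58 = -1731 - 58 = -1789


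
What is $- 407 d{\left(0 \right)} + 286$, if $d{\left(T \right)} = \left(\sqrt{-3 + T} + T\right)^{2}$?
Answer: $1507$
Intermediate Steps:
$d{\left(T \right)} = \left(T + \sqrt{-3 + T}\right)^{2}$
$- 407 d{\left(0 \right)} + 286 = - 407 \left(0 + \sqrt{-3 + 0}\right)^{2} + 286 = - 407 \left(0 + \sqrt{-3}\right)^{2} + 286 = - 407 \left(0 + i \sqrt{3}\right)^{2} + 286 = - 407 \left(i \sqrt{3}\right)^{2} + 286 = \left(-407\right) \left(-3\right) + 286 = 1221 + 286 = 1507$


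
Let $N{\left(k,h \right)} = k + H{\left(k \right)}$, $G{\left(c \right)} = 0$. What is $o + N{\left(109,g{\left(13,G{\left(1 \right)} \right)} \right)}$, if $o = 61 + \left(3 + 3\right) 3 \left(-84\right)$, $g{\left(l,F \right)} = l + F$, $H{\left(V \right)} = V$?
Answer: $-1233$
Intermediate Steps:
$g{\left(l,F \right)} = F + l$
$N{\left(k,h \right)} = 2 k$ ($N{\left(k,h \right)} = k + k = 2 k$)
$o = -1451$ ($o = 61 + 6 \cdot 3 \left(-84\right) = 61 + 18 \left(-84\right) = 61 - 1512 = -1451$)
$o + N{\left(109,g{\left(13,G{\left(1 \right)} \right)} \right)} = -1451 + 2 \cdot 109 = -1451 + 218 = -1233$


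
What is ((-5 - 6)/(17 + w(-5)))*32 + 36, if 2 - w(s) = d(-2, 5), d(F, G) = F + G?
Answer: 14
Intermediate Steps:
w(s) = -1 (w(s) = 2 - (-2 + 5) = 2 - 1*3 = 2 - 3 = -1)
((-5 - 6)/(17 + w(-5)))*32 + 36 = ((-5 - 6)/(17 - 1))*32 + 36 = -11/16*32 + 36 = -22 + 36 = 14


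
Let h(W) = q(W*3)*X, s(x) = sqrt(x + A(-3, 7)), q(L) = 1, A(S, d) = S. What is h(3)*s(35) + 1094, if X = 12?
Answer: 1094 + 48*sqrt(2) ≈ 1161.9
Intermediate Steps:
s(x) = sqrt(-3 + x) (s(x) = sqrt(x - 3) = sqrt(-3 + x))
h(W) = 12 (h(W) = 1*12 = 12)
h(3)*s(35) + 1094 = 12*sqrt(-3 + 35) + 1094 = 12*sqrt(32) + 1094 = 12*(4*sqrt(2)) + 1094 = 48*sqrt(2) + 1094 = 1094 + 48*sqrt(2)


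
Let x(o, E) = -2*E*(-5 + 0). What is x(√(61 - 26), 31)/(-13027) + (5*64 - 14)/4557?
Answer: 122552/2826859 ≈ 0.043353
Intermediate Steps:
x(o, E) = 10*E (x(o, E) = -2*E*(-5) = -(-10)*E = 10*E)
x(√(61 - 26), 31)/(-13027) + (5*64 - 14)/4557 = (10*31)/(-13027) + (5*64 - 14)/4557 = 310*(-1/13027) + (320 - 14)*(1/4557) = -310/13027 + 306*(1/4557) = -310/13027 + 102/1519 = 122552/2826859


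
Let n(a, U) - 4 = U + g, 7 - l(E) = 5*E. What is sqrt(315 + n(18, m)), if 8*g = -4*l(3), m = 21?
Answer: 2*sqrt(86) ≈ 18.547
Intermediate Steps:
l(E) = 7 - 5*E
g = 4 (g = (-4*(7 - 5*3))/8 = (-4*(7 - 15))/8 = (-4*(-8))/8 = (1/8)*32 = 4)
n(a, U) = 8 + U (n(a, U) = 4 + (U + 4) = 4 + (4 + U) = 8 + U)
sqrt(315 + n(18, m)) = sqrt(315 + (8 + 21)) = sqrt(315 + 29) = sqrt(344) = 2*sqrt(86)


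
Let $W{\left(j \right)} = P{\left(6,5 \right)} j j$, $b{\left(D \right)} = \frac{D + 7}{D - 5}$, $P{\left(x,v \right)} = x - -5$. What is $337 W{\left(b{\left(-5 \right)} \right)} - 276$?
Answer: $- \frac{3193}{25} \approx -127.72$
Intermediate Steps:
$P{\left(x,v \right)} = 5 + x$ ($P{\left(x,v \right)} = x + 5 = 5 + x$)
$b{\left(D \right)} = \frac{7 + D}{-5 + D}$
$W{\left(j \right)} = 11 j^{2}$ ($W{\left(j \right)} = \left(5 + 6\right) j j = 11 j j = 11 j^{2}$)
$337 W{\left(b{\left(-5 \right)} \right)} - 276 = 337 \cdot 11 \left(\frac{7 - 5}{-5 - 5}\right)^{2} - 276 = 337 \cdot 11 \left(\frac{1}{-10} \cdot 2\right)^{2} - 276 = 337 \cdot 11 \left(\left(- \frac{1}{10}\right) 2\right)^{2} - 276 = 337 \cdot 11 \left(- \frac{1}{5}\right)^{2} - 276 = 337 \cdot 11 \cdot \frac{1}{25} - 276 = 337 \cdot \frac{11}{25} - 276 = \frac{3707}{25} - 276 = - \frac{3193}{25}$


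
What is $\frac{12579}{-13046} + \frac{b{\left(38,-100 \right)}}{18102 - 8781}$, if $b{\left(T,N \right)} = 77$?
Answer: $- \frac{116244317}{121601766} \approx -0.95594$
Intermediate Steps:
$\frac{12579}{-13046} + \frac{b{\left(38,-100 \right)}}{18102 - 8781} = \frac{12579}{-13046} + \frac{77}{18102 - 8781} = 12579 \left(- \frac{1}{13046}\right) + \frac{77}{18102 - 8781} = - \frac{12579}{13046} + \frac{77}{9321} = - \frac{116244317}{121601766}$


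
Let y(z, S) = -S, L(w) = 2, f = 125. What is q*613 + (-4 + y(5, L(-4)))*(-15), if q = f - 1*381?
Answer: -156838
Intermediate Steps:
q = -256 (q = 125 - 1*381 = 125 - 381 = -256)
q*613 + (-4 + y(5, L(-4)))*(-15) = -256*613 + (-4 - 1*2)*(-15) = -156928 + (-4 - 2)*(-15) = -156928 - 6*(-15) = -156928 + 90 = -156838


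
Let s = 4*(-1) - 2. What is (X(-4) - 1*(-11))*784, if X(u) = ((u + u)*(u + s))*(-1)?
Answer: -54096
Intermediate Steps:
s = -6 (s = -4 - 2 = -6)
X(u) = -2*u*(-6 + u) (X(u) = ((u + u)*(u - 6))*(-1) = ((2*u)*(-6 + u))*(-1) = (2*u*(-6 + u))*(-1) = -2*u*(-6 + u))
(X(-4) - 1*(-11))*784 = (2*(-4)*(6 - 1*(-4)) - 1*(-11))*784 = (2*(-4)*(6 + 4) + 11)*784 = (2*(-4)*10 + 11)*784 = (-80 + 11)*784 = -69*784 = -54096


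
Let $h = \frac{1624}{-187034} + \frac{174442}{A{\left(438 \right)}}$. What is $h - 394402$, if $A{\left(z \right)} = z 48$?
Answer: $- \frac{387709015648495}{983050704} \approx -3.9439 \cdot 10^{5}$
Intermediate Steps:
$A{\left(z \right)} = 48 z$
$h = \frac{8148110513}{983050704}$ ($h = \frac{1624}{-187034} + \frac{174442}{48 \cdot 438} = 1624 \left(- \frac{1}{187034}\right) + \frac{174442}{21024} = - \frac{812}{93517} + 174442 \cdot \frac{1}{21024} = - \frac{812}{93517} + \frac{87221}{10512} = \frac{8148110513}{983050704} \approx 8.2886$)
$h - 394402 = \frac{8148110513}{983050704} - 394402 = - \frac{387709015648495}{983050704}$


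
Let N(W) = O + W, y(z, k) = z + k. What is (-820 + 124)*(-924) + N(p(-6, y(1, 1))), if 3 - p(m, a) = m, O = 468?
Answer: 643581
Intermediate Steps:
y(z, k) = k + z
p(m, a) = 3 - m
N(W) = 468 + W
(-820 + 124)*(-924) + N(p(-6, y(1, 1))) = (-820 + 124)*(-924) + (468 + (3 - 1*(-6))) = -696*(-924) + (468 + (3 + 6)) = 643104 + (468 + 9) = 643104 + 477 = 643581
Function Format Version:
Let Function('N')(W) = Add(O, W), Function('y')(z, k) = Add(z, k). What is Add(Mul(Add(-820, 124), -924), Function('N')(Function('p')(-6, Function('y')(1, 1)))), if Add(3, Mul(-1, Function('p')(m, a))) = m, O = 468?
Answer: 643581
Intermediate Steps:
Function('y')(z, k) = Add(k, z)
Function('p')(m, a) = Add(3, Mul(-1, m))
Function('N')(W) = Add(468, W)
Add(Mul(Add(-820, 124), -924), Function('N')(Function('p')(-6, Function('y')(1, 1)))) = Add(Mul(Add(-820, 124), -924), Add(468, Add(3, Mul(-1, -6)))) = Add(Mul(-696, -924), Add(468, Add(3, 6))) = Add(643104, Add(468, 9)) = Add(643104, 477) = 643581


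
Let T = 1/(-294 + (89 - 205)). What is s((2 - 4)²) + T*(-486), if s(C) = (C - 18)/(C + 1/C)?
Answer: -7349/3485 ≈ -2.1088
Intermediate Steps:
s(C) = (-18 + C)/(C + 1/C)
T = -1/410 (T = 1/(-294 - 116) = 1/(-410) = -1/410 ≈ -0.0024390)
s((2 - 4)²) + T*(-486) = (2 - 4)²*(-18 + (2 - 4)²)/(1 + ((2 - 4)²)²) - 1/410*(-486) = (-2)²*(-18 + (-2)²)/(1 + ((-2)²)²) + 243/205 = 4*(-18 + 4)/(1 + 4²) + 243/205 = 4*(-14)/(1 + 16) + 243/205 = 4*(-14)/17 + 243/205 = 4*(1/17)*(-14) + 243/205 = -56/17 + 243/205 = -7349/3485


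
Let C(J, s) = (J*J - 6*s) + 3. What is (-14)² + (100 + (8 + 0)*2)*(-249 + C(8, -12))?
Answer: -12564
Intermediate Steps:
C(J, s) = 3 + J² - 6*s (C(J, s) = (J² - 6*s) + 3 = 3 + J² - 6*s)
(-14)² + (100 + (8 + 0)*2)*(-249 + C(8, -12)) = (-14)² + (100 + (8 + 0)*2)*(-249 + (3 + 8² - 6*(-12))) = 196 + (100 + 8*2)*(-249 + (3 + 64 + 72)) = 196 + (100 + 16)*(-249 + 139) = 196 + 116*(-110) = 196 - 12760 = -12564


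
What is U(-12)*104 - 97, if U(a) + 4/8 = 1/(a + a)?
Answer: -460/3 ≈ -153.33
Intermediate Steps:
U(a) = -½ + 1/(2*a) (U(a) = -½ + 1/(a + a) = -½ + 1/(2*a))
U(-12)*104 - 97 = ((½)*(1 - 1*(-12))/(-12))*104 - 97 = ((½)*(-1/12)*(1 + 12))*104 - 97 = ((½)*(-1/12)*13)*104 - 97 = -13/24*104 - 97 = -169/3 - 97 = -460/3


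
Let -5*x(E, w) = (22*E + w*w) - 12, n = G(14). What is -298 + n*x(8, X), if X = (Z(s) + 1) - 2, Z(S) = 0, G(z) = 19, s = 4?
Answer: -925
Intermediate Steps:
n = 19
X = -1 (X = (0 + 1) - 2 = 1 - 2 = -1)
x(E, w) = 12/5 - 22*E/5 - w²/5 (x(E, w) = -((22*E + w*w) - 12)/5 = -((22*E + w²) - 12)/5 = -((w² + 22*E) - 12)/5 = -(-12 + w² + 22*E)/5 = 12/5 - 22*E/5 - w²/5)
-298 + n*x(8, X) = -298 + 19*(12/5 - 22/5*8 - ⅕*(-1)²) = -298 + 19*(12/5 - 176/5 - ⅕*1) = -298 + 19*(12/5 - 176/5 - ⅕) = -298 + 19*(-33) = -298 - 627 = -925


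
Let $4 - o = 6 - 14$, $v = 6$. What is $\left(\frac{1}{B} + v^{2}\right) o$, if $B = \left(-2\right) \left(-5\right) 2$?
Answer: $\frac{2163}{5} \approx 432.6$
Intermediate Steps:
$B = 20$ ($B = 10 \cdot 2 = 20$)
$o = 12$ ($o = 4 - \left(6 - 14\right) = 4 - -8 = 4 + 8 = 12$)
$\left(\frac{1}{B} + v^{2}\right) o = \left(\frac{1}{20} + 6^{2}\right) 12 = \left(\frac{1}{20} + 36\right) 12 = \frac{721}{20} \cdot 12 = \frac{2163}{5}$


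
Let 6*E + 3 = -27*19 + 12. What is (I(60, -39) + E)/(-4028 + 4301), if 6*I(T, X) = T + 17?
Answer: -61/234 ≈ -0.26068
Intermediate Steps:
I(T, X) = 17/6 + T/6 (I(T, X) = (T + 17)/6 = (17 + T)/6 = 17/6 + T/6)
E = -84 (E = -1/2 + (-27*19 + 12)/6 = -1/2 + (-513 + 12)/6 = -1/2 + (1/6)*(-501) = -1/2 - 167/2 = -84)
(I(60, -39) + E)/(-4028 + 4301) = ((17/6 + (1/6)*60) - 84)/(-4028 + 4301) = ((17/6 + 10) - 84)/273 = (77/6 - 84)*(1/273) = -427/6*1/273 = -61/234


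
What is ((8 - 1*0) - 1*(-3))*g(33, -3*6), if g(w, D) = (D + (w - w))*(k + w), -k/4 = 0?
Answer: -6534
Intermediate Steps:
k = 0 (k = -4*0 = 0)
g(w, D) = D*w (g(w, D) = (D + (w - w))*(0 + w) = (D + 0)*w = D*w)
((8 - 1*0) - 1*(-3))*g(33, -3*6) = ((8 - 1*0) - 1*(-3))*(-3*6*33) = ((8 + 0) + 3)*(-18*33) = (8 + 3)*(-594) = 11*(-594) = -6534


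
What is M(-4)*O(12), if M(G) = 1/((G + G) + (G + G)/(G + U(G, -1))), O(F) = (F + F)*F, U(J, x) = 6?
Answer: -24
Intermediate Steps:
O(F) = 2*F² (O(F) = (2*F)*F = 2*F²)
M(G) = 1/(2*G + 2*G/(6 + G)) (M(G) = 1/((G + G) + (G + G)/(G + 6)) = 1/(2*G + (2*G)/(6 + G)) = 1/(2*G + 2*G/(6 + G)))
M(-4)*O(12) = ((½)*(6 - 4)/(-4*(7 - 4)))*(2*12²) = ((½)*(-¼)*2/3)*(2*144) = ((½)*(-¼)*(⅓)*2)*288 = -1/12*288 = -24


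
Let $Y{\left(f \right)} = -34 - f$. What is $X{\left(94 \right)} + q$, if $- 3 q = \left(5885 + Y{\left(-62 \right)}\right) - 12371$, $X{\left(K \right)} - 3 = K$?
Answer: $\frac{6749}{3} \approx 2249.7$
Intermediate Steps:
$X{\left(K \right)} = 3 + K$
$q = \frac{6458}{3}$ ($q = - \frac{\left(5885 - -28\right) - 12371}{3} = - \frac{\left(5885 + \left(-34 + 62\right)\right) - 12371}{3} = - \frac{\left(5885 + 28\right) - 12371}{3} = - \frac{5913 - 12371}{3} = \left(- \frac{1}{3}\right) \left(-6458\right) = \frac{6458}{3} \approx 2152.7$)
$X{\left(94 \right)} + q = \left(3 + 94\right) + \frac{6458}{3} = 97 + \frac{6458}{3} = \frac{6749}{3}$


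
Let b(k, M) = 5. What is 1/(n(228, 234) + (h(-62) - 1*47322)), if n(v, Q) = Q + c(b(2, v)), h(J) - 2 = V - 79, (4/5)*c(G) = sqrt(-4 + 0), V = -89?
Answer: -189016/8931762089 - 10*I/8931762089 ≈ -2.1162e-5 - 1.1196e-9*I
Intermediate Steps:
c(G) = 5*I/2 (c(G) = 5*sqrt(-4 + 0)/4 = 5*sqrt(-4)/4 = 5*(2*I)/4 = 5*I/2)
h(J) = -166 (h(J) = 2 + (-89 - 79) = 2 - 168 = -166)
n(v, Q) = Q + 5*I/2
1/(n(228, 234) + (h(-62) - 1*47322)) = 1/((234 + 5*I/2) + (-166 - 1*47322)) = 1/((234 + 5*I/2) + (-166 - 47322)) = 1/((234 + 5*I/2) - 47488) = 1/(-47254 + 5*I/2) = 4*(-47254 - 5*I/2)/8931762089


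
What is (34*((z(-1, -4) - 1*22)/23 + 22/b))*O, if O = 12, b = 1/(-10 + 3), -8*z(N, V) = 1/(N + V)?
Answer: -7270509/115 ≈ -63222.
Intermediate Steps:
z(N, V) = -1/(8*(N + V))
b = -⅐ (b = 1/(-7) = -⅐ ≈ -0.14286)
(34*((z(-1, -4) - 1*22)/23 + 22/b))*O = (34*((-1/(8*(-1) + 8*(-4)) - 1*22)/23 + 22/(-⅐)))*12 = (34*((-1/(-8 - 32) - 22)*(1/23) + 22*(-7)))*12 = (34*((-1/(-40) - 22)*(1/23) - 154))*12 = (34*((-1*(-1/40) - 22)*(1/23) - 154))*12 = (34*((1/40 - 22)*(1/23) - 154))*12 = (34*(-879/40*1/23 - 154))*12 = (34*(-879/920 - 154))*12 = (34*(-142559/920))*12 = -2423503/460*12 = -7270509/115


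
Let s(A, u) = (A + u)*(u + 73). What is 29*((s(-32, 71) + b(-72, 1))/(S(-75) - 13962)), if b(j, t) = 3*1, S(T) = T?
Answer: -54317/4679 ≈ -11.609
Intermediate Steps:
s(A, u) = (73 + u)*(A + u) (s(A, u) = (A + u)*(73 + u) = (73 + u)*(A + u))
b(j, t) = 3
29*((s(-32, 71) + b(-72, 1))/(S(-75) - 13962)) = 29*(((71² + 73*(-32) + 73*71 - 32*71) + 3)/(-75 - 13962)) = 29*(((5041 - 2336 + 5183 - 2272) + 3)/(-14037)) = 29*((5616 + 3)*(-1/14037)) = 29*(5619*(-1/14037)) = 29*(-1873/4679) = -54317/4679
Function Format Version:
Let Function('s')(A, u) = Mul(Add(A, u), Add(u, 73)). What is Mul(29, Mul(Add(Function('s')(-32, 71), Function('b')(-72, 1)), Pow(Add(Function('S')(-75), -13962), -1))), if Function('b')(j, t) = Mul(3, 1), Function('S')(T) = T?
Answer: Rational(-54317, 4679) ≈ -11.609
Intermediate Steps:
Function('s')(A, u) = Mul(Add(73, u), Add(A, u)) (Function('s')(A, u) = Mul(Add(A, u), Add(73, u)) = Mul(Add(73, u), Add(A, u)))
Function('b')(j, t) = 3
Mul(29, Mul(Add(Function('s')(-32, 71), Function('b')(-72, 1)), Pow(Add(Function('S')(-75), -13962), -1))) = Mul(29, Mul(Add(Add(Pow(71, 2), Mul(73, -32), Mul(73, 71), Mul(-32, 71)), 3), Pow(Add(-75, -13962), -1))) = Mul(29, Mul(Add(Add(5041, -2336, 5183, -2272), 3), Pow(-14037, -1))) = Mul(29, Mul(Add(5616, 3), Rational(-1, 14037))) = Mul(29, Mul(5619, Rational(-1, 14037))) = Mul(29, Rational(-1873, 4679)) = Rational(-54317, 4679)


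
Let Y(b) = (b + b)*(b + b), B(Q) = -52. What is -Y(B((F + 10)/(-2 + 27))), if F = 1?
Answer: -10816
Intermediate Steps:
Y(b) = 4*b**2 (Y(b) = (2*b)*(2*b) = 4*b**2)
-Y(B((F + 10)/(-2 + 27))) = -4*(-52)**2 = -4*2704 = -1*10816 = -10816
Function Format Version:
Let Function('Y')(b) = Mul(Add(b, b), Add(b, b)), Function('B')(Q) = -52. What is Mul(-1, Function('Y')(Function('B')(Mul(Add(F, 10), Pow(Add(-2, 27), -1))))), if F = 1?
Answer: -10816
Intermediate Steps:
Function('Y')(b) = Mul(4, Pow(b, 2)) (Function('Y')(b) = Mul(Mul(2, b), Mul(2, b)) = Mul(4, Pow(b, 2)))
Mul(-1, Function('Y')(Function('B')(Mul(Add(F, 10), Pow(Add(-2, 27), -1))))) = Mul(-1, Mul(4, Pow(-52, 2))) = Mul(-1, Mul(4, 2704)) = Mul(-1, 10816) = -10816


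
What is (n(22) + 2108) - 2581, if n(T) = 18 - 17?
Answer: -472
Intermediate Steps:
n(T) = 1
(n(22) + 2108) - 2581 = (1 + 2108) - 2581 = 2109 - 2581 = -472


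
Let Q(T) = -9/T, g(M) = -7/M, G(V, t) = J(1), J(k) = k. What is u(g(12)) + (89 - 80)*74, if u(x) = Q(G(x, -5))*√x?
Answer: 666 - 3*I*√21/2 ≈ 666.0 - 6.8739*I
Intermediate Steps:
G(V, t) = 1
u(x) = -9*√x (u(x) = (-9/1)*√x = (-9*1)*√x = -9*√x)
u(g(12)) + (89 - 80)*74 = -9*I*√21/6 + (89 - 80)*74 = -9*I*√21/6 + 9*74 = -3*I*√21/2 + 666 = 666 - 3*I*√21/2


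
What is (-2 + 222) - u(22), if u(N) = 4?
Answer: 216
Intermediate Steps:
(-2 + 222) - u(22) = (-2 + 222) - 1*4 = 220 - 4 = 216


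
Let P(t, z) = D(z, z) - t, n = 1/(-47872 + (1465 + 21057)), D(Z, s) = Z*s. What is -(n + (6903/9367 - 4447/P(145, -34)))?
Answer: 97672112293/26673937550 ≈ 3.6617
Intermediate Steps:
n = -1/25350 (n = 1/(-47872 + 22522) = 1/(-25350) = -1/25350 ≈ -3.9448e-5)
P(t, z) = z² - t (P(t, z) = z*z - t = z² - t)
-(n + (6903/9367 - 4447/P(145, -34))) = -(-1/25350 + (6903/9367 - 4447/((-34)² - 1*145))) = -(-1/25350 + (6903*(1/9367) - 4447/(1156 - 145))) = -(-1/25350 + (6903/9367 - 4447/1011)) = -(-1/25350 - 34676116/9470037) = -1*(-97672112293/26673937550) = 97672112293/26673937550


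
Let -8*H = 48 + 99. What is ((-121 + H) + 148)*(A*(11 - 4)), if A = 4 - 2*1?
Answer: 483/4 ≈ 120.75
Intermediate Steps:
A = 2 (A = 4 - 2 = 2)
H = -147/8 (H = -(48 + 99)/8 = -⅛*147 = -147/8 ≈ -18.375)
((-121 + H) + 148)*(A*(11 - 4)) = ((-121 - 147/8) + 148)*(2*(11 - 4)) = (-1115/8 + 148)*(2*7) = (69/8)*14 = 483/4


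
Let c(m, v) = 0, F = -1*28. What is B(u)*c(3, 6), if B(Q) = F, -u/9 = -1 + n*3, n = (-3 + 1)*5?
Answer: 0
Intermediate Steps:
n = -10 (n = -2*5 = -10)
F = -28
u = 279 (u = -9*(-1 - 10*3) = -9*(-1 - 30) = -9*(-31) = 279)
B(Q) = -28
B(u)*c(3, 6) = -28*0 = 0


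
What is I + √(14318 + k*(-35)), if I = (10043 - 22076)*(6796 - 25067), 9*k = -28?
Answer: 219854943 + √129842/3 ≈ 2.1986e+8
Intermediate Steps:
k = -28/9 (k = (⅑)*(-28) = -28/9 ≈ -3.1111)
I = 219854943 (I = -12033*(-18271) = 219854943)
I + √(14318 + k*(-35)) = 219854943 + √(14318 - 28/9*(-35)) = 219854943 + √(14318 + 980/9) = 219854943 + √(129842/9) = 219854943 + √129842/3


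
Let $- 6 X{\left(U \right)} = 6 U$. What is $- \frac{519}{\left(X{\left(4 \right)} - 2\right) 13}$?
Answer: $\frac{173}{26} \approx 6.6538$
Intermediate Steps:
$X{\left(U \right)} = - U$ ($X{\left(U \right)} = - \frac{6 U}{6} = - U$)
$- \frac{519}{\left(X{\left(4 \right)} - 2\right) 13} = - \frac{519}{\left(\left(-1\right) 4 - 2\right) 13} = - \frac{519}{\left(-4 - 2\right) 13} = - \frac{519}{\left(-6\right) 13} = - \frac{519}{-78} = \left(-519\right) \left(- \frac{1}{78}\right) = \frac{173}{26}$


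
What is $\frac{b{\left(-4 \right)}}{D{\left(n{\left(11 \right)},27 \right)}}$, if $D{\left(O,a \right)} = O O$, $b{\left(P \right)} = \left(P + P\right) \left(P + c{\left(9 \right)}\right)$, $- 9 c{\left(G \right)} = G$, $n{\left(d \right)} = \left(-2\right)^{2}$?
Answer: $\frac{5}{2} \approx 2.5$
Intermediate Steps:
$n{\left(d \right)} = 4$
$c{\left(G \right)} = - \frac{G}{9}$
$b{\left(P \right)} = 2 P \left(-1 + P\right)$ ($b{\left(P \right)} = \left(P + P\right) \left(P - 1\right) = 2 P \left(P - 1\right) = 2 P \left(-1 + P\right)$)
$D{\left(O,a \right)} = O^{2}$
$\frac{b{\left(-4 \right)}}{D{\left(n{\left(11 \right)},27 \right)}} = \frac{2 \left(-4\right) \left(-1 - 4\right)}{4^{2}} = \frac{2 \left(-4\right) \left(-5\right)}{16} = 40 \cdot \frac{1}{16} = \frac{5}{2}$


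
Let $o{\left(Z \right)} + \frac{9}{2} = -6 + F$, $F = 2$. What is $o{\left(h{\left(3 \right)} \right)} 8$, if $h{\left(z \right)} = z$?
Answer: $-68$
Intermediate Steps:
$o{\left(Z \right)} = - \frac{17}{2}$ ($o{\left(Z \right)} = - \frac{9}{2} + \left(-6 + 2\right) = - \frac{9}{2} - 4 = - \frac{17}{2}$)
$o{\left(h{\left(3 \right)} \right)} 8 = \left(- \frac{17}{2}\right) 8 = -68$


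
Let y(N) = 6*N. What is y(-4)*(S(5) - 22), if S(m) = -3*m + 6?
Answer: 744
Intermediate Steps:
S(m) = 6 - 3*m
y(-4)*(S(5) - 22) = (6*(-4))*((6 - 3*5) - 22) = -24*((6 - 15) - 22) = -24*(-9 - 22) = -24*(-31) = 744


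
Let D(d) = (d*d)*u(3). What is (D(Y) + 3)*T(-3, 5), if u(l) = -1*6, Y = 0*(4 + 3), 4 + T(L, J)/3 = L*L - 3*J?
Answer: -90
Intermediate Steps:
T(L, J) = -12 - 9*J + 3*L² (T(L, J) = -12 + 3*(L*L - 3*J) = -12 + 3*(L² - 3*J) = -12 + (-9*J + 3*L²) = -12 - 9*J + 3*L²)
Y = 0 (Y = 0*7 = 0)
u(l) = -6
D(d) = -6*d² (D(d) = (d*d)*(-6) = d²*(-6) = -6*d²)
(D(Y) + 3)*T(-3, 5) = (-6*0² + 3)*(-12 - 9*5 + 3*(-3)²) = (-6*0 + 3)*(-12 - 45 + 3*9) = (0 + 3)*(-12 - 45 + 27) = 3*(-30) = -90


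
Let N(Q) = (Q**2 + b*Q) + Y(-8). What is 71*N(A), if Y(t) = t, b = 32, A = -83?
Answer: 299975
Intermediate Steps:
N(Q) = -8 + Q**2 + 32*Q (N(Q) = (Q**2 + 32*Q) - 8 = -8 + Q**2 + 32*Q)
71*N(A) = 71*(-8 + (-83)**2 + 32*(-83)) = 71*(-8 + 6889 - 2656) = 71*4225 = 299975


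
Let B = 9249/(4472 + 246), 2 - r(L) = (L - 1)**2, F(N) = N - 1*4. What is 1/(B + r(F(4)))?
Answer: 4718/13967 ≈ 0.33780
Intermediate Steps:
F(N) = -4 + N (F(N) = N - 4 = -4 + N)
r(L) = 2 - (-1 + L)**2 (r(L) = 2 - (L - 1)**2 = 2 - (-1 + L)**2)
B = 9249/4718 ≈ 1.9604
1/(B + r(F(4))) = 1/(9249/4718 + (2 - (-1 + (-4 + 4))**2)) = 1/(9249/4718 + (2 - (-1 + 0)**2)) = 1/(9249/4718 + (2 - 1*(-1)**2)) = 1/(9249/4718 + (2 - 1*1)) = 1/(9249/4718 + (2 - 1)) = 1/(9249/4718 + 1) = 1/(13967/4718) = 4718/13967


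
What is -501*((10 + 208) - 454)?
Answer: 118236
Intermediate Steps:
-501*((10 + 208) - 454) = -501*(218 - 454) = -501*(-236) = 118236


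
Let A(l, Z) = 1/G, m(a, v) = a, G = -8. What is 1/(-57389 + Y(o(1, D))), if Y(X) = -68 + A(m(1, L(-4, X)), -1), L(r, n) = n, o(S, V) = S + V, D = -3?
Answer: -8/459657 ≈ -1.7404e-5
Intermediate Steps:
A(l, Z) = -⅛ (A(l, Z) = 1/(-8) = -⅛)
Y(X) = -545/8 (Y(X) = -68 - ⅛ = -545/8)
1/(-57389 + Y(o(1, D))) = 1/(-57389 - 545/8) = 1/(-459657/8) = -8/459657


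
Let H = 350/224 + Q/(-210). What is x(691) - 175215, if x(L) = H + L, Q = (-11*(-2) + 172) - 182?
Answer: -97732597/560 ≈ -1.7452e+5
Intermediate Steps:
Q = 12 (Q = (22 + 172) - 182 = 194 - 182 = 12)
H = 843/560 (H = 350/224 + 12/(-210) = 350*(1/224) + 12*(-1/210) = 25/16 - 2/35 = 843/560 ≈ 1.5054)
x(L) = 843/560 + L
x(691) - 175215 = (843/560 + 691) - 175215 = 387803/560 - 175215 = -97732597/560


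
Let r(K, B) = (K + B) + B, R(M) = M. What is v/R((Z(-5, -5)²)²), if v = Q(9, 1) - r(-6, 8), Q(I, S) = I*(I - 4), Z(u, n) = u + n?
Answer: 7/2000 ≈ 0.0035000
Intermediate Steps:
Z(u, n) = n + u
Q(I, S) = I*(-4 + I)
r(K, B) = K + 2*B (r(K, B) = (B + K) + B = K + 2*B)
v = 35 (v = 9*(-4 + 9) - (-6 + 2*8) = 9*5 - (-6 + 16) = 45 - 1*10 = 45 - 10 = 35)
v/R((Z(-5, -5)²)²) = 35/(((-5 - 5)²)²) = 35/(((-10)²)²) = 35/(100²) = 35/10000 = 35*(1/10000) = 7/2000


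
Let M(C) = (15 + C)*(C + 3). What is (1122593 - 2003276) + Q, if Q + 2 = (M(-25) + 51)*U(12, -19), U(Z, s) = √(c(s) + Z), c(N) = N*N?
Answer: -880685 + 271*√373 ≈ -8.7545e+5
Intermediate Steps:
c(N) = N²
M(C) = (3 + C)*(15 + C) (M(C) = (15 + C)*(3 + C) = (3 + C)*(15 + C))
U(Z, s) = √(Z + s²) (U(Z, s) = √(s² + Z) = √(Z + s²))
Q = -2 + 271*√373 (Q = -2 + ((45 + (-25)² + 18*(-25)) + 51)*√(12 + (-19)²) = -2 + ((45 + 625 - 450) + 51)*√(12 + 361) = -2 + (220 + 51)*√373 = -2 + 271*√373 ≈ 5231.9)
(1122593 - 2003276) + Q = (1122593 - 2003276) + (-2 + 271*√373) = -880683 + (-2 + 271*√373) = -880685 + 271*√373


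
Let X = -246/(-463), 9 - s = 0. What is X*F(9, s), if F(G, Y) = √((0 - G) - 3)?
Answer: 492*I*√3/463 ≈ 1.8405*I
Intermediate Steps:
s = 9 (s = 9 - 1*0 = 9 + 0 = 9)
F(G, Y) = √(-3 - G) (F(G, Y) = √(-G - 3) = √(-3 - G))
X = 246/463 (X = -246*(-1/463) = 246/463 ≈ 0.53132)
X*F(9, s) = 246*√(-3 - 1*9)/463 = 246*√(-3 - 9)/463 = 246*√(-12)/463 = 246*(2*I*√3)/463 = 492*I*√3/463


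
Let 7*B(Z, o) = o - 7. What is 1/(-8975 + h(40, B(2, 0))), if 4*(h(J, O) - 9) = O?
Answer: -4/35865 ≈ -0.00011153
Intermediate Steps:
B(Z, o) = -1 + o/7 (B(Z, o) = (o - 7)/7 = (-7 + o)/7 = -1 + o/7)
h(J, O) = 9 + O/4
1/(-8975 + h(40, B(2, 0))) = 1/(-8975 + (9 + (-1 + (⅐)*0)/4)) = 1/(-8975 + (9 + (-1 + 0)/4)) = 1/(-8975 + (9 + (¼)*(-1))) = 1/(-8975 + (9 - ¼)) = 1/(-8975 + 35/4) = 1/(-35865/4) = -4/35865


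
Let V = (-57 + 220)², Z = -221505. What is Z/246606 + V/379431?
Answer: -1123098389/1356086394 ≈ -0.82819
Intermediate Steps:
V = 26569 (V = 163² = 26569)
Z/246606 + V/379431 = -221505/246606 + 26569/379431 = -221505*1/246606 + 26569*(1/379431) = -73835/82202 + 26569/379431 = -1123098389/1356086394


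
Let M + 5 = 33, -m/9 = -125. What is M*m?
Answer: 31500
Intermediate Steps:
m = 1125 (m = -9*(-125) = 1125)
M = 28 (M = -5 + 33 = 28)
M*m = 28*1125 = 31500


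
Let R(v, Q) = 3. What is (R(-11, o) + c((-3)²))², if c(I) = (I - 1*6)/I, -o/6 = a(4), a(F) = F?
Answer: 100/9 ≈ 11.111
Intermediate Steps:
o = -24 (o = -6*4 = -24)
c(I) = (-6 + I)/I (c(I) = (I - 6)/I = (-6 + I)/I)
(R(-11, o) + c((-3)²))² = (3 + (-6 + (-3)²)/((-3)²))² = (3 + (-6 + 9)/9)² = (3 + (⅑)*3)² = (3 + ⅓)² = (10/3)² = 100/9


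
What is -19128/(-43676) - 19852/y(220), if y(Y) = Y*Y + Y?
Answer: 3934213/132720445 ≈ 0.029643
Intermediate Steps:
y(Y) = Y + Y² (y(Y) = Y² + Y = Y + Y²)
-19128/(-43676) - 19852/y(220) = -19128/(-43676) - 19852*1/(220*(1 + 220)) = -19128*(-1/43676) - 19852/(220*221) = 4782/10919 - 19852/48620 = 4782/10919 - 19852*1/48620 = 4782/10919 - 4963/12155 = 3934213/132720445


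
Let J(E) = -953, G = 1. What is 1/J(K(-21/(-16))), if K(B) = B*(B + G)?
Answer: -1/953 ≈ -0.0010493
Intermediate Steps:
K(B) = B*(1 + B) (K(B) = B*(B + 1) = B*(1 + B))
1/J(K(-21/(-16))) = 1/(-953) = -1/953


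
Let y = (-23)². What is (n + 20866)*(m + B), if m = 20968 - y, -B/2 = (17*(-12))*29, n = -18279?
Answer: 83485077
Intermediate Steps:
y = 529
B = 11832 (B = -2*17*(-12)*29 = -(-408)*29 = -2*(-5916) = 11832)
m = 20439 (m = 20968 - 1*529 = 20968 - 529 = 20439)
(n + 20866)*(m + B) = (-18279 + 20866)*(20439 + 11832) = 2587*32271 = 83485077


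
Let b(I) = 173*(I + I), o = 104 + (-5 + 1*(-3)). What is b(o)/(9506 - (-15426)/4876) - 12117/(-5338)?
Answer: 713187028401/123752674258 ≈ 5.7630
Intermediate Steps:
o = 96 (o = 104 + (-5 - 3) = 104 - 8 = 96)
b(I) = 346*I (b(I) = 173*(2*I) = 346*I)
b(o)/(9506 - (-15426)/4876) - 12117/(-5338) = (346*96)/(9506 - (-15426)/4876) - 12117/(-5338) = 33216/(9506 - (-15426)/4876) - 12117*(-1/5338) = 33216/(9506 - 1*(-7713/2438)) + 12117/5338 = 33216/(9506 + 7713/2438) + 12117/5338 = 33216/(23183341/2438) + 12117/5338 = 33216*(2438/23183341) + 12117/5338 = 80980608/23183341 + 12117/5338 = 713187028401/123752674258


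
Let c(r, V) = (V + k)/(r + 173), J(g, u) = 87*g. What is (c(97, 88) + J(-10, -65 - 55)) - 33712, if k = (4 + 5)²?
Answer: -9336971/270 ≈ -34581.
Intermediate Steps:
k = 81 (k = 9² = 81)
c(r, V) = (81 + V)/(173 + r) (c(r, V) = (V + 81)/(r + 173) = (81 + V)/(173 + r))
(c(97, 88) + J(-10, -65 - 55)) - 33712 = ((81 + 88)/(173 + 97) + 87*(-10)) - 33712 = (169/270 - 870) - 33712 = -234731/270 - 33712 = -9336971/270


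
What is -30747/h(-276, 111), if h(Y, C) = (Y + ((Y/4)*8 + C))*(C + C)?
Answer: 277/1434 ≈ 0.19317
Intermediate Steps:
h(Y, C) = 2*C*(C + 3*Y) (h(Y, C) = (Y + ((Y*(¼))*8 + C))*(2*C) = (Y + ((Y/4)*8 + C))*(2*C) = (Y + (2*Y + C))*(2*C) = (Y + (C + 2*Y))*(2*C) = (C + 3*Y)*(2*C) = 2*C*(C + 3*Y))
-30747/h(-276, 111) = -30747*1/(222*(111 + 3*(-276))) = -30747*1/(222*(111 - 828)) = -30747/(2*111*(-717)) = -30747/(-159174) = -30747*(-1/159174) = 277/1434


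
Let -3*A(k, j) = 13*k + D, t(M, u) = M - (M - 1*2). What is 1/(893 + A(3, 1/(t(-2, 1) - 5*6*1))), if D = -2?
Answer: 3/2642 ≈ 0.0011355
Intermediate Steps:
t(M, u) = 2 (t(M, u) = M - (M - 2) = M - (-2 + M) = M + (2 - M) = 2)
A(k, j) = ⅔ - 13*k/3 (A(k, j) = -(13*k - 2)/3 = -(-2 + 13*k)/3 = ⅔ - 13*k/3)
1/(893 + A(3, 1/(t(-2, 1) - 5*6*1))) = 1/(893 + (⅔ - 13/3*3)) = 1/(893 + (⅔ - 13)) = 1/(893 - 37/3) = 1/(2642/3) = 3/2642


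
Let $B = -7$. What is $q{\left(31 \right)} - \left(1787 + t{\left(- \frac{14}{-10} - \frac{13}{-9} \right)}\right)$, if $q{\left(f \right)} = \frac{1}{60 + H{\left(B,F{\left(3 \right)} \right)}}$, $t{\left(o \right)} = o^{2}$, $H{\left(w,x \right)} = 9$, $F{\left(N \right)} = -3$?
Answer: $- \frac{83605682}{46575} \approx -1795.1$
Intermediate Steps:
$q{\left(f \right)} = \frac{1}{69}$ ($q{\left(f \right)} = \frac{1}{60 + 9} = \frac{1}{69}$)
$q{\left(31 \right)} - \left(1787 + t{\left(- \frac{14}{-10} - \frac{13}{-9} \right)}\right) = \frac{1}{69} - \left(1787 + \left(- \frac{14}{-10} - \frac{13}{-9}\right)^{2}\right) = \frac{1}{69} - \left(1787 + \left(\left(-14\right) \left(- \frac{1}{10}\right) - - \frac{13}{9}\right)^{2}\right) = \frac{1}{69} - \left(1787 + \left(\frac{7}{5} + \frac{13}{9}\right)^{2}\right) = \frac{1}{69} - \frac{3635059}{2025} = - \frac{83605682}{46575}$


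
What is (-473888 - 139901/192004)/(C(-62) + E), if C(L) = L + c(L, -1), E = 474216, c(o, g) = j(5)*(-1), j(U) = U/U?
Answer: -90988531453/91039272612 ≈ -0.99944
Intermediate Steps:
j(U) = 1
c(o, g) = -1 (c(o, g) = 1*(-1) = -1)
C(L) = -1 + L (C(L) = L - 1 = -1 + L)
(-473888 - 139901/192004)/(C(-62) + E) = (-473888 - 139901/192004)/((-1 - 62) + 474216) = (-473888 - 139901*1/192004)/(-63 + 474216) = (-473888 - 139901/192004)/474153 = -90988531453/192004*1/474153 = -90988531453/91039272612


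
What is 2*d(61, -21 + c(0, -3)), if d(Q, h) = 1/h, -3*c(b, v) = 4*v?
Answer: -2/17 ≈ -0.11765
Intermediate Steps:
c(b, v) = -4*v/3
2*d(61, -21 + c(0, -3)) = 2/(-21 - 4/3*(-3)) = 2/(-21 + 4) = 2/(-17) = 2*(-1/17) = -2/17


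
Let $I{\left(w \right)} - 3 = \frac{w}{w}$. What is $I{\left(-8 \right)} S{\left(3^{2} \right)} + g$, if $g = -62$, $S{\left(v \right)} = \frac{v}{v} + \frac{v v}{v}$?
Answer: $-22$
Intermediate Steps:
$I{\left(w \right)} = 4$ ($I{\left(w \right)} = 3 + \frac{w}{w} = 3 + 1 = 4$)
$S{\left(v \right)} = 1 + v$ ($S{\left(v \right)} = 1 + \frac{v^{2}}{v} = 1 + v$)
$I{\left(-8 \right)} S{\left(3^{2} \right)} + g = 4 \left(1 + 3^{2}\right) - 62 = 4 \left(1 + 9\right) - 62 = 4 \cdot 10 - 62 = 40 - 62 = -22$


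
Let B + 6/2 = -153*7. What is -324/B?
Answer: 54/179 ≈ 0.30168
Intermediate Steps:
B = -1074 (B = -3 - 153*7 = -3 - 1071 = -1074)
-324/B = -324/(-1074) = -324*(-1/1074) = 54/179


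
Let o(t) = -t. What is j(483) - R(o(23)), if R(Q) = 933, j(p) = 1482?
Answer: 549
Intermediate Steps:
j(483) - R(o(23)) = 1482 - 1*933 = 1482 - 933 = 549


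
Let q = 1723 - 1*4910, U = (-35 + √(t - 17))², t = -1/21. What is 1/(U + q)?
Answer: 21*I/(10*(-4156*I + 7*√7518)) ≈ -0.00049474 + 7.2252e-5*I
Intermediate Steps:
t = -1/21 (t = -1*1/21 = -1/21 ≈ -0.047619)
U = (-35 + I*√7518/21)² (U = (-35 + √(-1/21 - 17))² = (-35 + √(-358/21))² = (-35 + I*√7518/21)² ≈ 1208.0 - 289.02*I)
q = -3187 (q = 1723 - 4910 = -3187)
1/(U + q) = 1/((735 - I*√7518)²/441 - 3187) = 1/(-3187 + (735 - I*√7518)²/441)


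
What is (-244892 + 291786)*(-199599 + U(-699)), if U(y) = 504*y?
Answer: -25880564130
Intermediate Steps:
(-244892 + 291786)*(-199599 + U(-699)) = (-244892 + 291786)*(-199599 + 504*(-699)) = 46894*(-199599 - 352296) = 46894*(-551895) = -25880564130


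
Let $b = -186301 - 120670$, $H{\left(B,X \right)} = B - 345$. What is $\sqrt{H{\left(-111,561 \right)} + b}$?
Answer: $i \sqrt{307427} \approx 554.46 i$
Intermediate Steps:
$H{\left(B,X \right)} = -345 + B$
$b = -306971$ ($b = -186301 - 120670 = -306971$)
$\sqrt{H{\left(-111,561 \right)} + b} = \sqrt{\left(-345 - 111\right) - 306971} = \sqrt{-456 - 306971} = \sqrt{-307427} = i \sqrt{307427}$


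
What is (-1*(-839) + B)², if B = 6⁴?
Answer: 4558225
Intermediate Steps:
B = 1296
(-1*(-839) + B)² = (-1*(-839) + 1296)² = (839 + 1296)² = 2135² = 4558225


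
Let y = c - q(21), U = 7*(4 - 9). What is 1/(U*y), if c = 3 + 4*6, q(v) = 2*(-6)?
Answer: -1/1365 ≈ -0.00073260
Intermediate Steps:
q(v) = -12
c = 27 (c = 3 + 24 = 27)
U = -35 (U = 7*(-5) = -35)
y = 39 (y = 27 - 1*(-12) = 27 + 12 = 39)
1/(U*y) = 1/(-35*39) = 1/(-1365) = -1/1365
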